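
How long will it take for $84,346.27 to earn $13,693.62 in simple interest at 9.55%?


Rearrange the simple interest formula for t:
I = P × r × t  ⇒  t = I / (P × r)
t = $13,693.62 / ($84,346.27 × 0.0955)
t = 1.7

t = I/(P×r) = 1.7 years


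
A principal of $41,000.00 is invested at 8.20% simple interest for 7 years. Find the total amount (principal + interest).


Total amount formula: A = P(1 + rt) = P + P·r·t
Interest: I = P × r × t = $41,000.00 × 0.082 × 7 = $23,534.00
A = P + I = $41,000.00 + $23,534.00 = $64,534.00

A = P + I = P(1 + rt) = $64,534.00


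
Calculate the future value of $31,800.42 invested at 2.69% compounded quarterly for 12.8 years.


Compound interest formula: A = P(1 + r/n)^(nt)
A = $31,800.42 × (1 + 0.0269/4)^(4 × 12.8)
Growth factor: (1 + 0.0269/4)^51.2 = 1.4094047
A = $31,800.42 × 1.4094047
A = $44,819.66

A = P(1 + r/n)^(nt) = $44,819.66


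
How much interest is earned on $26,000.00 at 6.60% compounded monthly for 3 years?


Compound interest earned = final amount − principal.
A = P(1 + r/n)^(nt) = $26,000.00 × (1 + 0.066/12)^(12 × 3) = $31,675.83
Interest = A − P = $31,675.83 − $26,000.00 = $5,675.83

Interest = A - P = $5,675.83


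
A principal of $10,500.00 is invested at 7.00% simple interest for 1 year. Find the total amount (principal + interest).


Total amount formula: A = P(1 + rt) = P + P·r·t
Interest: I = P × r × t = $10,500.00 × 0.07 × 1 = $735.00
A = P + I = $10,500.00 + $735.00 = $11,235.00

A = P + I = P(1 + rt) = $11,235.00


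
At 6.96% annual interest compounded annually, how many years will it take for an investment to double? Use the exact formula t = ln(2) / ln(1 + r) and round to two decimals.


Doubling condition: (1 + r)^t = 2
Take ln of both sides: t × ln(1 + r) = ln(2)
t = ln(2) / ln(1 + r)
t = 0.693147 / 0.067285
t = 10.30

t = ln(2) / ln(1 + r) = 10.30 years


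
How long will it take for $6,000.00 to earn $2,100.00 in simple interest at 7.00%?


Rearrange the simple interest formula for t:
I = P × r × t  ⇒  t = I / (P × r)
t = $2,100.00 / ($6,000.00 × 0.07)
t = 5

t = I/(P×r) = 5 years


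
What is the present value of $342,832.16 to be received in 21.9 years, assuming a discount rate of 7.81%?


Present value formula: PV = FV / (1 + r)^t
PV = $342,832.16 / (1 + 0.0781)^21.9
PV = $342,832.16 / 5.190786
PV = $66,046.29

PV = FV / (1 + r)^t = $66,046.29


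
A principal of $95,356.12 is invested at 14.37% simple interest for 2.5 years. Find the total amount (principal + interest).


Total amount formula: A = P(1 + rt) = P + P·r·t
Interest: I = P × r × t = $95,356.12 × 0.1437 × 2.5 = $34,256.69
A = P + I = $95,356.12 + $34,256.69 = $129,612.81

A = P + I = P(1 + rt) = $129,612.81


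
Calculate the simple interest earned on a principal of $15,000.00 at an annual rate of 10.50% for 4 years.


Simple interest formula: I = P × r × t
I = $15,000.00 × 0.105 × 4
I = $6,300.00

I = P × r × t = $6,300.00


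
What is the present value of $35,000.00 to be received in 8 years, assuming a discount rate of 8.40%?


Present value formula: PV = FV / (1 + r)^t
PV = $35,000.00 / (1 + 0.084)^8
PV = $35,000.00 / 1.9064888
PV = $18,358.36

PV = FV / (1 + r)^t = $18,358.36


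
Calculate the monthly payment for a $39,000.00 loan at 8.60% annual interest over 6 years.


Loan payment formula: PMT = PV × r / (1 − (1 + r)^(−n))
Monthly rate r = 0.086/12 ≈ 0.00716667, n = 72 months
Denominator: 1 − (1 + 0.086/12)^(−72) = 0.401997
PMT = $39,000.00 × (0.086/12) / 0.401997
PMT = $695.28 per month

PMT = PV × r / (1-(1+r)^(-n)) = $695.28/month


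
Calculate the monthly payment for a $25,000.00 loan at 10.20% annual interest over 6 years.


Loan payment formula: PMT = PV × r / (1 − (1 + r)^(−n))
Monthly rate r = 0.102/12 = 0.0085, n = 72 months
Denominator: 1 − (1 + 0.102/12)^(−72) = 0.456330
PMT = $25,000.00 × (0.102/12) / 0.456330
PMT = $465.67 per month

PMT = PV × r / (1-(1+r)^(-n)) = $465.67/month


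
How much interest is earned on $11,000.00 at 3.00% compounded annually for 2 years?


Compound interest earned = final amount − principal.
A = P(1 + r/n)^(nt) = $11,000.00 × (1 + 0.03/1)^(1 × 2) = $11,669.90
Interest = A − P = $11,669.90 − $11,000.00 = $669.90

Interest = A - P = $669.90


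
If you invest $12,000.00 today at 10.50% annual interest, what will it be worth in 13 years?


Future value formula: FV = PV × (1 + r)^t
FV = $12,000.00 × (1 + 0.105)^13
FV = $12,000.00 × 3.6619264
FV = $43,943.12

FV = PV × (1 + r)^t = $43,943.12


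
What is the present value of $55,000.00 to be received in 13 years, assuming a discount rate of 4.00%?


Present value formula: PV = FV / (1 + r)^t
PV = $55,000.00 / (1 + 0.04)^13
PV = $55,000.00 / 1.6650735
PV = $33,031.57

PV = FV / (1 + r)^t = $33,031.57


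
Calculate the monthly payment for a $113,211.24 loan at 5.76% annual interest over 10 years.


Loan payment formula: PMT = PV × r / (1 − (1 + r)^(−n))
Monthly rate r = 0.0576/12 = 0.0048, n = 120 months
Denominator: 1 − (1 + 0.0576/12)^(−120) = 0.437082
PMT = $113,211.24 × (0.0576/12) / 0.437082
PMT = $1,243.28 per month

PMT = PV × r / (1-(1+r)^(-n)) = $1,243.28/month


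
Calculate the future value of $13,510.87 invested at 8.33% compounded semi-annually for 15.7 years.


Compound interest formula: A = P(1 + r/n)^(nt)
A = $13,510.87 × (1 + 0.0833/2)^(2 × 15.7)
Growth factor: (1 + 0.0833/2)^31.4 = 3.601348
A = $13,510.87 × 3.601348
A = $48,657.34

A = P(1 + r/n)^(nt) = $48,657.34


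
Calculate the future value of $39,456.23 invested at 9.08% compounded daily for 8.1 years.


Compound interest formula: A = P(1 + r/n)^(nt)
A = $39,456.23 × (1 + 0.0908/365)^(365 × 8.1)
Growth factor: (1 + 0.0908/365)^2956.5 = 2.0862924
A = $39,456.23 × 2.0862924
A = $82,317.23

A = P(1 + r/n)^(nt) = $82,317.23


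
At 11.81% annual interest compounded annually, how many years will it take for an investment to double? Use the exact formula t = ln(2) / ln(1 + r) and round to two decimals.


Doubling condition: (1 + r)^t = 2
Take ln of both sides: t × ln(1 + r) = ln(2)
t = ln(2) / ln(1 + r)
t = 0.693147 / 0.111631
t = 6.21

t = ln(2) / ln(1 + r) = 6.21 years


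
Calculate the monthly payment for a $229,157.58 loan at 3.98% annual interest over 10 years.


Loan payment formula: PMT = PV × r / (1 − (1 + r)^(−n))
Monthly rate r = 0.0398/12 ≈ 0.00331667, n = 120 months
Denominator: 1 − (1 + 0.0398/12)^(−120) = 0.3278955
PMT = $229,157.58 × (0.0398/12) / 0.3278955
PMT = $2,317.93 per month

PMT = PV × r / (1-(1+r)^(-n)) = $2,317.93/month


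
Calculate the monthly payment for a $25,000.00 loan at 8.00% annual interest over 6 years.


Loan payment formula: PMT = PV × r / (1 − (1 + r)^(−n))
Monthly rate r = 0.08/12 ≈ 0.00666667, n = 72 months
Denominator: 1 − (1 + 0.08/12)^(−72) = 0.380230
PMT = $25,000.00 × (0.08/12) / 0.380230
PMT = $438.33 per month

PMT = PV × r / (1-(1+r)^(-n)) = $438.33/month


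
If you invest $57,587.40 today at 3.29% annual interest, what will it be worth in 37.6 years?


Future value formula: FV = PV × (1 + r)^t
FV = $57,587.40 × (1 + 0.0329)^37.6
FV = $57,587.40 × 3.377468
FV = $194,499.60

FV = PV × (1 + r)^t = $194,499.60


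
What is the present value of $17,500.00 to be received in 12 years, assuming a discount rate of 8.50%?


Present value formula: PV = FV / (1 + r)^t
PV = $17,500.00 / (1 + 0.085)^12
PV = $17,500.00 / 2.661686
PV = $6,574.78

PV = FV / (1 + r)^t = $6,574.78


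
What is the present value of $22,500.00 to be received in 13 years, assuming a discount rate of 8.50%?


Present value formula: PV = FV / (1 + r)^t
PV = $22,500.00 / (1 + 0.085)^13
PV = $22,500.00 / 2.887930
PV = $7,791.05

PV = FV / (1 + r)^t = $7,791.05


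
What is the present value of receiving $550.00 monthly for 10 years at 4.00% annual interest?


Present value of an ordinary annuity: PV = PMT × (1 − (1 + r)^(−n)) / r
Monthly rate r = 0.04/12 ≈ 0.00333333, n = 120
PV = $550.00 × (1 − (1 + 0.04/12)^(−120)) / (0.04/12)
PV = $550.00 × 98.770175
PV = $54,323.60

PV = PMT × (1-(1+r)^(-n))/r = $54,323.60


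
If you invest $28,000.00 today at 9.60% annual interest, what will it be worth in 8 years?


Future value formula: FV = PV × (1 + r)^t
FV = $28,000.00 × (1 + 0.096)^8
FV = $28,000.00 × 2.082018
FV = $58,296.50

FV = PV × (1 + r)^t = $58,296.50


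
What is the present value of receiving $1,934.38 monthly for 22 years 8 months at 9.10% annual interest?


Present value of an ordinary annuity: PV = PMT × (1 − (1 + r)^(−n)) / r
Monthly rate r = 0.091/12 ≈ 0.00758333, n = 272
PV = $1,934.38 × (1 − (1 + 0.091/12)^(−272)) / (0.091/12)
PV = $1,934.38 × 114.974827
PV = $222,405.01

PV = PMT × (1-(1+r)^(-n))/r = $222,405.01


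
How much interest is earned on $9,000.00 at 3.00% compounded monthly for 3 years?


Compound interest earned = final amount − principal.
A = P(1 + r/n)^(nt) = $9,000.00 × (1 + 0.03/12)^(12 × 3) = $9,846.46
Interest = A − P = $9,846.46 − $9,000.00 = $846.46

Interest = A - P = $846.46


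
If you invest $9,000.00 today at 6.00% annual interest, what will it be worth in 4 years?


Future value formula: FV = PV × (1 + r)^t
FV = $9,000.00 × (1 + 0.06)^4
FV = $9,000.00 × 1.262477
FV = $11,362.29

FV = PV × (1 + r)^t = $11,362.29


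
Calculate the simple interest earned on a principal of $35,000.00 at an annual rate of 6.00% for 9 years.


Simple interest formula: I = P × r × t
I = $35,000.00 × 0.06 × 9
I = $18,900.00

I = P × r × t = $18,900.00


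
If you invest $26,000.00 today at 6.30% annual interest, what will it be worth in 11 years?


Future value formula: FV = PV × (1 + r)^t
FV = $26,000.00 × (1 + 0.063)^11
FV = $26,000.00 × 1.958240
FV = $50,914.24

FV = PV × (1 + r)^t = $50,914.24


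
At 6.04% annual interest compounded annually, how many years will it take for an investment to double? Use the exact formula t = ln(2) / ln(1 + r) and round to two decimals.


Doubling condition: (1 + r)^t = 2
Take ln of both sides: t × ln(1 + r) = ln(2)
t = ln(2) / ln(1 + r)
t = 0.693147 / 0.058646
t = 11.82

t = ln(2) / ln(1 + r) = 11.82 years


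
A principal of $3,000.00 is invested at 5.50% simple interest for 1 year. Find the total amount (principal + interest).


Total amount formula: A = P(1 + rt) = P + P·r·t
Interest: I = P × r × t = $3,000.00 × 0.055 × 1 = $165.00
A = P + I = $3,000.00 + $165.00 = $3,165.00

A = P + I = P(1 + rt) = $3,165.00


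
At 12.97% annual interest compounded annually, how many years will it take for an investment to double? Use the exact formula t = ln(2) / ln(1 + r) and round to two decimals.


Doubling condition: (1 + r)^t = 2
Take ln of both sides: t × ln(1 + r) = ln(2)
t = ln(2) / ln(1 + r)
t = 0.693147 / 0.121952
t = 5.68

t = ln(2) / ln(1 + r) = 5.68 years


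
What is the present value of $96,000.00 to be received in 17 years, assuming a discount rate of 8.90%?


Present value formula: PV = FV / (1 + r)^t
PV = $96,000.00 / (1 + 0.089)^17
PV = $96,000.00 / 4.260631
PV = $22,531.87

PV = FV / (1 + r)^t = $22,531.87


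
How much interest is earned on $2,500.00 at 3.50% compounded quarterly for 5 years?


Compound interest earned = final amount − principal.
A = P(1 + r/n)^(nt) = $2,500.00 × (1 + 0.035/4)^(4 × 5) = $2,975.85
Interest = A − P = $2,975.85 − $2,500.00 = $475.85

Interest = A - P = $475.85


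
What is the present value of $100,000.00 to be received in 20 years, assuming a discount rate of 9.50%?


Present value formula: PV = FV / (1 + r)^t
PV = $100,000.00 / (1 + 0.095)^20
PV = $100,000.00 / 6.141612
PV = $16,282.37

PV = FV / (1 + r)^t = $16,282.37


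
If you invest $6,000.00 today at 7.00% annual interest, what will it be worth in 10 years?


Future value formula: FV = PV × (1 + r)^t
FV = $6,000.00 × (1 + 0.07)^10
FV = $6,000.00 × 1.967151
FV = $11,802.91

FV = PV × (1 + r)^t = $11,802.91


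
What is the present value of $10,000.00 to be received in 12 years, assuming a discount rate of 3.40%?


Present value formula: PV = FV / (1 + r)^t
PV = $10,000.00 / (1 + 0.034)^12
PV = $10,000.00 / 1.4936418
PV = $6,695.05

PV = FV / (1 + r)^t = $6,695.05


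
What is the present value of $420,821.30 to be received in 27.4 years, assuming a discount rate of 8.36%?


Present value formula: PV = FV / (1 + r)^t
PV = $420,821.30 / (1 + 0.0836)^27.4
PV = $420,821.30 / 9.024237
PV = $46,632.34

PV = FV / (1 + r)^t = $46,632.34


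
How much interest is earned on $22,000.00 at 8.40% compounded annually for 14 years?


Compound interest earned = final amount − principal.
A = P(1 + r/n)^(nt) = $22,000.00 × (1 + 0.084/1)^(1 × 14) = $68,050.71
Interest = A − P = $68,050.71 − $22,000.00 = $46,050.71

Interest = A - P = $46,050.71


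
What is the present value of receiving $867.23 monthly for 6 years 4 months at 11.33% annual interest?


Present value of an ordinary annuity: PV = PMT × (1 − (1 + r)^(−n)) / r
Monthly rate r = 0.1133/12 ≈ 0.00944167, n = 76
PV = $867.23 × (1 − (1 + 0.1133/12)^(−76)) / (0.1133/12)
PV = $867.23 × 54.060004
PV = $46,882.46

PV = PMT × (1-(1+r)^(-n))/r = $46,882.46


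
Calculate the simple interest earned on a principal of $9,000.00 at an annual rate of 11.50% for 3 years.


Simple interest formula: I = P × r × t
I = $9,000.00 × 0.115 × 3
I = $3,105.00

I = P × r × t = $3,105.00


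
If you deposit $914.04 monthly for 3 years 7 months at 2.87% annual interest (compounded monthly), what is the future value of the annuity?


Future value of an ordinary annuity: FV = PMT × ((1 + r)^n − 1) / r
Monthly rate r = 0.0287/12 ≈ 0.00239167, n = 43
FV = $914.04 × ((1 + 0.0287/12)^43 − 1) / (0.0287/12)
FV = $914.04 × 45.231987
FV = $41,343.85

FV = PMT × ((1+r)^n - 1)/r = $41,343.85


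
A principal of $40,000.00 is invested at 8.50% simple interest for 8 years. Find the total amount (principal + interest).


Total amount formula: A = P(1 + rt) = P + P·r·t
Interest: I = P × r × t = $40,000.00 × 0.085 × 8 = $27,200.00
A = P + I = $40,000.00 + $27,200.00 = $67,200.00

A = P + I = P(1 + rt) = $67,200.00


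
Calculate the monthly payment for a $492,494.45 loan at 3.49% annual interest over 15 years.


Loan payment formula: PMT = PV × r / (1 − (1 + r)^(−n))
Monthly rate r = 0.0349/12 ≈ 0.00290833, n = 180 months
Denominator: 1 − (1 + 0.0349/12)^(−180) = 0.407106
PMT = $492,494.45 × (0.0349/12) / 0.407106
PMT = $3,518.34 per month

PMT = PV × r / (1-(1+r)^(-n)) = $3,518.34/month


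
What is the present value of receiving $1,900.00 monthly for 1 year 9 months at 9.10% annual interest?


Present value of an ordinary annuity: PV = PMT × (1 − (1 + r)^(−n)) / r
Monthly rate r = 0.091/12 ≈ 0.00758333, n = 21
PV = $1,900.00 × (1 − (1 + 0.091/12)^(−21)) / (0.091/12)
PV = $1,900.00 × 19.345631
PV = $36,756.70

PV = PMT × (1-(1+r)^(-n))/r = $36,756.70


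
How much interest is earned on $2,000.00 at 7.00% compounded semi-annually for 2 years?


Compound interest earned = final amount − principal.
A = P(1 + r/n)^(nt) = $2,000.00 × (1 + 0.07/2)^(2 × 2) = $2,295.05
Interest = A − P = $2,295.05 − $2,000.00 = $295.05

Interest = A - P = $295.05


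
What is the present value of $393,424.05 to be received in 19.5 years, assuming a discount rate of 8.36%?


Present value formula: PV = FV / (1 + r)^t
PV = $393,424.05 / (1 + 0.0836)^19.5
PV = $393,424.05 / 4.785700
PV = $82,208.26

PV = FV / (1 + r)^t = $82,208.26


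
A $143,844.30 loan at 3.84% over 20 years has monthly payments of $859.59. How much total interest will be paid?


Total paid over the life of the loan = PMT × n.
Total paid = $859.59 × 240 = $206,301.60
Total interest = total paid − principal = $206,301.60 − $143,844.30 = $62,457.30

Total interest = (PMT × n) - PV = $62,457.30


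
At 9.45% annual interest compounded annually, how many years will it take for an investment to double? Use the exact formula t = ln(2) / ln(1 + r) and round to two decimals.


Doubling condition: (1 + r)^t = 2
Take ln of both sides: t × ln(1 + r) = ln(2)
t = ln(2) / ln(1 + r)
t = 0.693147 / 0.090298
t = 7.68

t = ln(2) / ln(1 + r) = 7.68 years


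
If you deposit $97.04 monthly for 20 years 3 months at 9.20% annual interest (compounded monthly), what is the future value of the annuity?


Future value of an ordinary annuity: FV = PMT × ((1 + r)^n − 1) / r
Monthly rate r = 0.092/12 ≈ 0.00766667, n = 243
FV = $97.04 × ((1 + 0.092/12)^243 − 1) / (0.092/12)
FV = $97.04 × 704.011311
FV = $68,317.26

FV = PMT × ((1+r)^n - 1)/r = $68,317.26


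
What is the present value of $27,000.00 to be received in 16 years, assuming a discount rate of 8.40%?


Present value formula: PV = FV / (1 + r)^t
PV = $27,000.00 / (1 + 0.084)^16
PV = $27,000.00 / 3.634700
PV = $7,428.40

PV = FV / (1 + r)^t = $7,428.40


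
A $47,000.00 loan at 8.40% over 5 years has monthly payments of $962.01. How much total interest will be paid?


Total paid over the life of the loan = PMT × n.
Total paid = $962.01 × 60 = $57,720.60
Total interest = total paid − principal = $57,720.60 − $47,000.00 = $10,720.60

Total interest = (PMT × n) - PV = $10,720.60


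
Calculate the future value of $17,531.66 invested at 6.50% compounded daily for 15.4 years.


Compound interest formula: A = P(1 + r/n)^(nt)
A = $17,531.66 × (1 + 0.065/365)^(365 × 15.4)
Growth factor: (1 + 0.065/365)^5621 = 2.720759
A = $17,531.66 × 2.720759
A = $47,699.42

A = P(1 + r/n)^(nt) = $47,699.42


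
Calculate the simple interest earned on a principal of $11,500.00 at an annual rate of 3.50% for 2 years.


Simple interest formula: I = P × r × t
I = $11,500.00 × 0.035 × 2
I = $805.00

I = P × r × t = $805.00


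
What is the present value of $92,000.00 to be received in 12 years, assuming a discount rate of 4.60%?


Present value formula: PV = FV / (1 + r)^t
PV = $92,000.00 / (1 + 0.046)^12
PV = $92,000.00 / 1.7154585
PV = $53,629.98

PV = FV / (1 + r)^t = $53,629.98


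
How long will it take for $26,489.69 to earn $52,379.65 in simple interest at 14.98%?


Rearrange the simple interest formula for t:
I = P × r × t  ⇒  t = I / (P × r)
t = $52,379.65 / ($26,489.69 × 0.1498)
t = 13.2

t = I/(P×r) = 13.2 years


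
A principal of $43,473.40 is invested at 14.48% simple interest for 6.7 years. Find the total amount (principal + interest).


Total amount formula: A = P(1 + rt) = P + P·r·t
Interest: I = P × r × t = $43,473.40 × 0.1448 × 6.7 = $42,176.15
A = P + I = $43,473.40 + $42,176.15 = $85,649.55

A = P + I = P(1 + rt) = $85,649.55


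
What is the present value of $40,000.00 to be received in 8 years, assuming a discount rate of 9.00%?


Present value formula: PV = FV / (1 + r)^t
PV = $40,000.00 / (1 + 0.09)^8
PV = $40,000.00 / 1.992563
PV = $20,074.65

PV = FV / (1 + r)^t = $20,074.65


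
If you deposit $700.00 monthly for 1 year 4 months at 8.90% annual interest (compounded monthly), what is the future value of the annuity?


Future value of an ordinary annuity: FV = PMT × ((1 + r)^n − 1) / r
Monthly rate r = 0.089/12 ≈ 0.00741667, n = 16
FV = $700.00 × ((1 + 0.089/12)^16 − 1) / (0.089/12)
FV = $700.00 × 16.921560
FV = $11,845.09

FV = PMT × ((1+r)^n - 1)/r = $11,845.09


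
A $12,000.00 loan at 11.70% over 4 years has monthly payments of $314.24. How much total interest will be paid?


Total paid over the life of the loan = PMT × n.
Total paid = $314.24 × 48 = $15,083.52
Total interest = total paid − principal = $15,083.52 − $12,000.00 = $3,083.52

Total interest = (PMT × n) - PV = $3,083.52


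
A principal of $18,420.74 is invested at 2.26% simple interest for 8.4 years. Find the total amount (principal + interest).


Total amount formula: A = P(1 + rt) = P + P·r·t
Interest: I = P × r × t = $18,420.74 × 0.0226 × 8.4 = $3,496.99
A = P + I = $18,420.74 + $3,496.99 = $21,917.73

A = P + I = P(1 + rt) = $21,917.73


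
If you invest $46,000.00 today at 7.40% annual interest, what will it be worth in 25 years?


Future value formula: FV = PV × (1 + r)^t
FV = $46,000.00 × (1 + 0.074)^25
FV = $46,000.00 × 5.95808966
FV = $274,072.12

FV = PV × (1 + r)^t = $274,072.12


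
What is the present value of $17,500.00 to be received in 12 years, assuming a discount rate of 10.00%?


Present value formula: PV = FV / (1 + r)^t
PV = $17,500.00 / (1 + 0.1)^12
PV = $17,500.00 / 3.138428
PV = $5,576.04

PV = FV / (1 + r)^t = $5,576.04


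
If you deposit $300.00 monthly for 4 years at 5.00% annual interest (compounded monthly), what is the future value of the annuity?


Future value of an ordinary annuity: FV = PMT × ((1 + r)^n − 1) / r
Monthly rate r = 0.05/12 ≈ 0.00416667, n = 48
FV = $300.00 × ((1 + 0.05/12)^48 − 1) / (0.05/12)
FV = $300.00 × 53.014885
FV = $15,904.47

FV = PMT × ((1+r)^n - 1)/r = $15,904.47


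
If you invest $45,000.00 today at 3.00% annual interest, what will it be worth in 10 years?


Future value formula: FV = PV × (1 + r)^t
FV = $45,000.00 × (1 + 0.03)^10
FV = $45,000.00 × 1.3439164
FV = $60,476.24

FV = PV × (1 + r)^t = $60,476.24


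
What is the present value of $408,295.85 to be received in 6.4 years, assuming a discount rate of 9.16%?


Present value formula: PV = FV / (1 + r)^t
PV = $408,295.85 / (1 + 0.0916)^6.4
PV = $408,295.85 / 1.7522924
PV = $233,006.69

PV = FV / (1 + r)^t = $233,006.69


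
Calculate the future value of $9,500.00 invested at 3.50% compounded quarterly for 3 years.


Compound interest formula: A = P(1 + r/n)^(nt)
A = $9,500.00 × (1 + 0.035/4)^(4 × 3)
Growth factor: (1 + 0.035/4)^12 = 1.110203
A = $9,500.00 × 1.110203
A = $10,546.93

A = P(1 + r/n)^(nt) = $10,546.93


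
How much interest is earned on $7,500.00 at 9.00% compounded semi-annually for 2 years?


Compound interest earned = final amount − principal.
A = P(1 + r/n)^(nt) = $7,500.00 × (1 + 0.09/2)^(2 × 2) = $8,943.89
Interest = A − P = $8,943.89 − $7,500.00 = $1,443.89

Interest = A - P = $1,443.89


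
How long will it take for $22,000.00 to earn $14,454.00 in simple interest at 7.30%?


Rearrange the simple interest formula for t:
I = P × r × t  ⇒  t = I / (P × r)
t = $14,454.00 / ($22,000.00 × 0.073)
t = 9

t = I/(P×r) = 9 years


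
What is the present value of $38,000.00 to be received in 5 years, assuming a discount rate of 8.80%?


Present value formula: PV = FV / (1 + r)^t
PV = $38,000.00 / (1 + 0.088)^5
PV = $38,000.00 / 1.5245598
PV = $24,925.23

PV = FV / (1 + r)^t = $24,925.23


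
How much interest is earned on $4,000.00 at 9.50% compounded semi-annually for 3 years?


Compound interest earned = final amount − principal.
A = P(1 + r/n)^(nt) = $4,000.00 × (1 + 0.095/2)^(2 × 3) = $5,284.26
Interest = A − P = $5,284.26 − $4,000.00 = $1,284.26

Interest = A - P = $1,284.26


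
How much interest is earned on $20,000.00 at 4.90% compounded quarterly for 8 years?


Compound interest earned = final amount − principal.
A = P(1 + r/n)^(nt) = $20,000.00 × (1 + 0.049/4)^(4 × 8) = $29,528.35
Interest = A − P = $29,528.35 − $20,000.00 = $9,528.35

Interest = A - P = $9,528.35


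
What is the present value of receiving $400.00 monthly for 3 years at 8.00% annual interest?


Present value of an ordinary annuity: PV = PMT × (1 − (1 + r)^(−n)) / r
Monthly rate r = 0.08/12 ≈ 0.00666667, n = 36
PV = $400.00 × (1 − (1 + 0.08/12)^(−36)) / (0.08/12)
PV = $400.00 × 31.911806
PV = $12,764.72

PV = PMT × (1-(1+r)^(-n))/r = $12,764.72


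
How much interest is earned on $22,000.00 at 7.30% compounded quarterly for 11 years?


Compound interest earned = final amount − principal.
A = P(1 + r/n)^(nt) = $22,000.00 × (1 + 0.073/4)^(4 × 11) = $48,754.77
Interest = A − P = $48,754.77 − $22,000.00 = $26,754.77

Interest = A - P = $26,754.77


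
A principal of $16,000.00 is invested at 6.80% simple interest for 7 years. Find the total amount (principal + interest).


Total amount formula: A = P(1 + rt) = P + P·r·t
Interest: I = P × r × t = $16,000.00 × 0.068 × 7 = $7,616.00
A = P + I = $16,000.00 + $7,616.00 = $23,616.00

A = P + I = P(1 + rt) = $23,616.00


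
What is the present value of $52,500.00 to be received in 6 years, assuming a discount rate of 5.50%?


Present value formula: PV = FV / (1 + r)^t
PV = $52,500.00 / (1 + 0.055)^6
PV = $52,500.00 / 1.3788428
PV = $38,075.41

PV = FV / (1 + r)^t = $38,075.41


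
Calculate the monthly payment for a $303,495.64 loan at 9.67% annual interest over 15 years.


Loan payment formula: PMT = PV × r / (1 − (1 + r)^(−n))
Monthly rate r = 0.0967/12 ≈ 0.00805833, n = 180 months
Denominator: 1 − (1 + 0.0967/12)^(−180) = 0.764180
PMT = $303,495.64 × (0.0967/12) / 0.764180
PMT = $3,200.38 per month

PMT = PV × r / (1-(1+r)^(-n)) = $3,200.38/month


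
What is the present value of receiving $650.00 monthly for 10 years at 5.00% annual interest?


Present value of an ordinary annuity: PV = PMT × (1 − (1 + r)^(−n)) / r
Monthly rate r = 0.05/12 ≈ 0.00416667, n = 120
PV = $650.00 × (1 − (1 + 0.05/12)^(−120)) / (0.05/12)
PV = $650.00 × 94.281350
PV = $61,282.88

PV = PMT × (1-(1+r)^(-n))/r = $61,282.88


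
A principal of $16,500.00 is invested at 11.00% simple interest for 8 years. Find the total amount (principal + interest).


Total amount formula: A = P(1 + rt) = P + P·r·t
Interest: I = P × r × t = $16,500.00 × 0.11 × 8 = $14,520.00
A = P + I = $16,500.00 + $14,520.00 = $31,020.00

A = P + I = P(1 + rt) = $31,020.00


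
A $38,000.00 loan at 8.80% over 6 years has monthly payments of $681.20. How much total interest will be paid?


Total paid over the life of the loan = PMT × n.
Total paid = $681.20 × 72 = $49,046.40
Total interest = total paid − principal = $49,046.40 − $38,000.00 = $11,046.40

Total interest = (PMT × n) - PV = $11,046.40


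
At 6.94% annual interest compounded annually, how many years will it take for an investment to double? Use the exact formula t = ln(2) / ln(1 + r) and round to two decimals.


Doubling condition: (1 + r)^t = 2
Take ln of both sides: t × ln(1 + r) = ln(2)
t = ln(2) / ln(1 + r)
t = 0.693147 / 0.067098
t = 10.33

t = ln(2) / ln(1 + r) = 10.33 years


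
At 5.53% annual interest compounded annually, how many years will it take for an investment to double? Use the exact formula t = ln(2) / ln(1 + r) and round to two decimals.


Doubling condition: (1 + r)^t = 2
Take ln of both sides: t × ln(1 + r) = ln(2)
t = ln(2) / ln(1 + r)
t = 0.693147 / 0.053825
t = 12.88

t = ln(2) / ln(1 + r) = 12.88 years


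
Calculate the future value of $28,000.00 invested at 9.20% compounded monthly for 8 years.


Compound interest formula: A = P(1 + r/n)^(nt)
A = $28,000.00 × (1 + 0.092/12)^(12 × 8)
Growth factor: (1 + 0.092/12)^96 = 2.0817169
A = $28,000.00 × 2.0817169
A = $58,288.07

A = P(1 + r/n)^(nt) = $58,288.07


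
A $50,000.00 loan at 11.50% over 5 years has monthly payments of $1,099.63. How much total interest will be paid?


Total paid over the life of the loan = PMT × n.
Total paid = $1,099.63 × 60 = $65,977.80
Total interest = total paid − principal = $65,977.80 − $50,000.00 = $15,977.80

Total interest = (PMT × n) - PV = $15,977.80


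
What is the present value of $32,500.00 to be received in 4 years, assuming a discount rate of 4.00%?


Present value formula: PV = FV / (1 + r)^t
PV = $32,500.00 / (1 + 0.04)^4
PV = $32,500.00 / 1.1698586
PV = $27,781.14

PV = FV / (1 + r)^t = $27,781.14


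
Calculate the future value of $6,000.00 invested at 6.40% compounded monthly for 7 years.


Compound interest formula: A = P(1 + r/n)^(nt)
A = $6,000.00 × (1 + 0.064/12)^(12 × 7)
Growth factor: (1 + 0.064/12)^84 = 1.563317
A = $6,000.00 × 1.563317
A = $9,379.90

A = P(1 + r/n)^(nt) = $9,379.90


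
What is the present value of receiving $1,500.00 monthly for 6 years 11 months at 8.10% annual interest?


Present value of an ordinary annuity: PV = PMT × (1 − (1 + r)^(−n)) / r
Monthly rate r = 0.081/12 = 0.00675, n = 83
PV = $1,500.00 × (1 − (1 + 0.081/12)^(−83)) / (0.081/12)
PV = $1,500.00 × 63.386333
PV = $95,079.50

PV = PMT × (1-(1+r)^(-n))/r = $95,079.50


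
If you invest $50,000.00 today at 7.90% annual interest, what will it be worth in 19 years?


Future value formula: FV = PV × (1 + r)^t
FV = $50,000.00 × (1 + 0.079)^19
FV = $50,000.00 × 4.240406
FV = $212,020.30

FV = PV × (1 + r)^t = $212,020.30


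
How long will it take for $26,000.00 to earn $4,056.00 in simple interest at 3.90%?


Rearrange the simple interest formula for t:
I = P × r × t  ⇒  t = I / (P × r)
t = $4,056.00 / ($26,000.00 × 0.039)
t = 4

t = I/(P×r) = 4 years


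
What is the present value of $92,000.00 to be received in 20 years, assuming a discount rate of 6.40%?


Present value formula: PV = FV / (1 + r)^t
PV = $92,000.00 / (1 + 0.064)^20
PV = $92,000.00 / 3.458060
PV = $26,604.51

PV = FV / (1 + r)^t = $26,604.51


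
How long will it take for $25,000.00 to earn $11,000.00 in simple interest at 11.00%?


Rearrange the simple interest formula for t:
I = P × r × t  ⇒  t = I / (P × r)
t = $11,000.00 / ($25,000.00 × 0.11)
t = 4

t = I/(P×r) = 4 years


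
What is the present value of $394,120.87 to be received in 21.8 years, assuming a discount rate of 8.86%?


Present value formula: PV = FV / (1 + r)^t
PV = $394,120.87 / (1 + 0.0886)^21.8
PV = $394,120.87 / 6.363992
PV = $61,929.82

PV = FV / (1 + r)^t = $61,929.82


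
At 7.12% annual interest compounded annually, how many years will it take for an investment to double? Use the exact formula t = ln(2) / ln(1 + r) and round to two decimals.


Doubling condition: (1 + r)^t = 2
Take ln of both sides: t × ln(1 + r) = ln(2)
t = ln(2) / ln(1 + r)
t = 0.693147 / 0.068780
t = 10.08

t = ln(2) / ln(1 + r) = 10.08 years


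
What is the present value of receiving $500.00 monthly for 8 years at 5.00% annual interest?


Present value of an ordinary annuity: PV = PMT × (1 − (1 + r)^(−n)) / r
Monthly rate r = 0.05/12 ≈ 0.00416667, n = 96
PV = $500.00 × (1 − (1 + 0.05/12)^(−96)) / (0.05/12)
PV = $500.00 × 78.989441
PV = $39,494.72

PV = PMT × (1-(1+r)^(-n))/r = $39,494.72


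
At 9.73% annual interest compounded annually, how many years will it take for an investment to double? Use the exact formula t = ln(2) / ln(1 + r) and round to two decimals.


Doubling condition: (1 + r)^t = 2
Take ln of both sides: t × ln(1 + r) = ln(2)
t = ln(2) / ln(1 + r)
t = 0.693147 / 0.0928526
t = 7.47

t = ln(2) / ln(1 + r) = 7.47 years


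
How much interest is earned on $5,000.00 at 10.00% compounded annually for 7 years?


Compound interest earned = final amount − principal.
A = P(1 + r/n)^(nt) = $5,000.00 × (1 + 0.1/1)^(1 × 7) = $9,743.59
Interest = A − P = $9,743.59 − $5,000.00 = $4,743.59

Interest = A - P = $4,743.59


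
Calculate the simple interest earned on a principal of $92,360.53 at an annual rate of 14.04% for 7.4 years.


Simple interest formula: I = P × r × t
I = $92,360.53 × 0.1404 × 7.4
I = $95,958.90

I = P × r × t = $95,958.90


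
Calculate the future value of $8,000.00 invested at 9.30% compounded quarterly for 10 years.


Compound interest formula: A = P(1 + r/n)^(nt)
A = $8,000.00 × (1 + 0.093/4)^(4 × 10)
Growth factor: (1 + 0.093/4)^40 = 2.507669
A = $8,000.00 × 2.507669
A = $20,061.35

A = P(1 + r/n)^(nt) = $20,061.35


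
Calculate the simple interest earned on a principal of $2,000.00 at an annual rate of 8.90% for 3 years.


Simple interest formula: I = P × r × t
I = $2,000.00 × 0.089 × 3
I = $534.00

I = P × r × t = $534.00


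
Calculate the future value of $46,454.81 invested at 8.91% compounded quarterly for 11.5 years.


Compound interest formula: A = P(1 + r/n)^(nt)
A = $46,454.81 × (1 + 0.0891/4)^(4 × 11.5)
Growth factor: (1 + 0.0891/4)^46 = 2.75496475
A = $46,454.81 × 2.75496475
A = $127,981.36

A = P(1 + r/n)^(nt) = $127,981.36


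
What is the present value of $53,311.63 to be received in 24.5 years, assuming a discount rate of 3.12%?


Present value formula: PV = FV / (1 + r)^t
PV = $53,311.63 / (1 + 0.0312)^24.5
PV = $53,311.63 / 2.1227613
PV = $25,114.28

PV = FV / (1 + r)^t = $25,114.28


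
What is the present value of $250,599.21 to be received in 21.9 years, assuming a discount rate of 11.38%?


Present value formula: PV = FV / (1 + r)^t
PV = $250,599.21 / (1 + 0.1138)^21.9
PV = $250,599.21 / 10.594439
PV = $23,653.84

PV = FV / (1 + r)^t = $23,653.84


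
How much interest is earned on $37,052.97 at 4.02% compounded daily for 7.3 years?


Compound interest earned = final amount − principal.
A = P(1 + r/n)^(nt) = $37,052.97 × (1 + 0.0402/365)^(365 × 7.3) = $49,689.44
Interest = A − P = $49,689.44 − $37,052.97 = $12,636.47

Interest = A - P = $12,636.47


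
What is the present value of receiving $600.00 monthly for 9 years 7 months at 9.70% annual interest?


Present value of an ordinary annuity: PV = PMT × (1 − (1 + r)^(−n)) / r
Monthly rate r = 0.097/12 ≈ 0.00808333, n = 115
PV = $600.00 × (1 − (1 + 0.097/12)^(−115)) / (0.097/12)
PV = $600.00 × 74.697409
PV = $44,818.45

PV = PMT × (1-(1+r)^(-n))/r = $44,818.45


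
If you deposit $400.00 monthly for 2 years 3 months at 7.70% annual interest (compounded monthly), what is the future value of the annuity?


Future value of an ordinary annuity: FV = PMT × ((1 + r)^n − 1) / r
Monthly rate r = 0.077/12 ≈ 0.00641667, n = 27
FV = $400.00 × ((1 + 0.077/12)^27 − 1) / (0.077/12)
FV = $400.00 × 29.377460
FV = $11,750.98

FV = PMT × ((1+r)^n - 1)/r = $11,750.98


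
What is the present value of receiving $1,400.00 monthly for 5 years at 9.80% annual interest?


Present value of an ordinary annuity: PV = PMT × (1 − (1 + r)^(−n)) / r
Monthly rate r = 0.098/12 ≈ 0.00816667, n = 60
PV = $1,400.00 × (1 − (1 + 0.098/12)^(−60)) / (0.098/12)
PV = $1,400.00 × 47.284073
PV = $66,197.70

PV = PMT × (1-(1+r)^(-n))/r = $66,197.70


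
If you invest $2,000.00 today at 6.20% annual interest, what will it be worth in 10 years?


Future value formula: FV = PV × (1 + r)^t
FV = $2,000.00 × (1 + 0.062)^10
FV = $2,000.00 × 1.824926
FV = $3,649.85

FV = PV × (1 + r)^t = $3,649.85


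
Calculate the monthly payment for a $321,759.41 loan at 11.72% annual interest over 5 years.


Loan payment formula: PMT = PV × r / (1 − (1 + r)^(−n))
Monthly rate r = 0.1172/12 ≈ 0.00976667, n = 60 months
Denominator: 1 − (1 + 0.1172/12)^(−60) = 0.441866
PMT = $321,759.41 × (0.1172/12) / 0.441866
PMT = $7,111.92 per month

PMT = PV × r / (1-(1+r)^(-n)) = $7,111.92/month


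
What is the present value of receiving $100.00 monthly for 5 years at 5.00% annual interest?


Present value of an ordinary annuity: PV = PMT × (1 − (1 + r)^(−n)) / r
Monthly rate r = 0.05/12 ≈ 0.00416667, n = 60
PV = $100.00 × (1 − (1 + 0.05/12)^(−60)) / (0.05/12)
PV = $100.00 × 52.990706
PV = $5,299.07

PV = PMT × (1-(1+r)^(-n))/r = $5,299.07


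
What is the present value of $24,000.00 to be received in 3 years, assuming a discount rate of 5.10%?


Present value formula: PV = FV / (1 + r)^t
PV = $24,000.00 / (1 + 0.051)^3
PV = $24,000.00 / 1.1609357
PV = $20,672.98

PV = FV / (1 + r)^t = $20,672.98


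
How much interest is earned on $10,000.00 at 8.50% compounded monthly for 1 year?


Compound interest earned = final amount − principal.
A = P(1 + r/n)^(nt) = $10,000.00 × (1 + 0.085/12)^(12 × 1) = $10,883.91
Interest = A − P = $10,883.91 − $10,000.00 = $883.91

Interest = A - P = $883.91


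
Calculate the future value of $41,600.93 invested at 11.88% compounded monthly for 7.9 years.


Compound interest formula: A = P(1 + r/n)^(nt)
A = $41,600.93 × (1 + 0.1188/12)^(12 × 7.9)
Growth factor: (1 + 0.1188/12)^94.8 = 2.544425
A = $41,600.93 × 2.544425
A = $105,850.45

A = P(1 + r/n)^(nt) = $105,850.45


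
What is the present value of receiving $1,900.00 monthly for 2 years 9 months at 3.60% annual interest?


Present value of an ordinary annuity: PV = PMT × (1 − (1 + r)^(−n)) / r
Monthly rate r = 0.036/12 = 0.003, n = 33
PV = $1,900.00 × (1 − (1 + 0.036/12)^(−33)) / (0.036/12)
PV = $1,900.00 × 31.374349
PV = $59,611.26

PV = PMT × (1-(1+r)^(-n))/r = $59,611.26


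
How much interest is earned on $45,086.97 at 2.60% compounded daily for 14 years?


Compound interest earned = final amount − principal.
A = P(1 + r/n)^(nt) = $45,086.97 × (1 + 0.026/365)^(365 × 14) = $64,882.65
Interest = A − P = $64,882.65 − $45,086.97 = $19,795.68

Interest = A - P = $19,795.68


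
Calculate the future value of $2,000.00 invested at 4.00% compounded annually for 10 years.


Compound interest formula: A = P(1 + r/n)^(nt)
A = $2,000.00 × (1 + 0.04/1)^(1 × 10)
Growth factor: (1 + 0.04/1)^10 = 1.480244
A = $2,000.00 × 1.480244
A = $2,960.49

A = P(1 + r/n)^(nt) = $2,960.49


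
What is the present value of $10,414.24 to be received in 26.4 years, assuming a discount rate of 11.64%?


Present value formula: PV = FV / (1 + r)^t
PV = $10,414.24 / (1 + 0.1164)^26.4
PV = $10,414.24 / 18.299678
PV = $569.09

PV = FV / (1 + r)^t = $569.09


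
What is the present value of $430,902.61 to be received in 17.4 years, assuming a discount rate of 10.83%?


Present value formula: PV = FV / (1 + r)^t
PV = $430,902.61 / (1 + 0.1083)^17.4
PV = $430,902.61 / 5.984634
PV = $72,001.50

PV = FV / (1 + r)^t = $72,001.50


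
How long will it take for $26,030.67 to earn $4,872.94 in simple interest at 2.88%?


Rearrange the simple interest formula for t:
I = P × r × t  ⇒  t = I / (P × r)
t = $4,872.94 / ($26,030.67 × 0.0288)
t = 6.5

t = I/(P×r) = 6.5 years


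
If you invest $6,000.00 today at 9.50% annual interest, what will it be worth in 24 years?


Future value formula: FV = PV × (1 + r)^t
FV = $6,000.00 × (1 + 0.095)^24
FV = $6,000.00 × 8.829556
FV = $52,977.34

FV = PV × (1 + r)^t = $52,977.34


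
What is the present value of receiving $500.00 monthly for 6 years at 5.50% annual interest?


Present value of an ordinary annuity: PV = PMT × (1 − (1 + r)^(−n)) / r
Monthly rate r = 0.055/12 ≈ 0.00458333, n = 72
PV = $500.00 × (1 − (1 + 0.055/12)^(−72)) / (0.055/12)
PV = $500.00 × 61.207425
PV = $30,603.71

PV = PMT × (1-(1+r)^(-n))/r = $30,603.71


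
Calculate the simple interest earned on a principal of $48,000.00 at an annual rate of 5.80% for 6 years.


Simple interest formula: I = P × r × t
I = $48,000.00 × 0.058 × 6
I = $16,704.00

I = P × r × t = $16,704.00


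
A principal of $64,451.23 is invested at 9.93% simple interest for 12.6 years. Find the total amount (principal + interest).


Total amount formula: A = P(1 + rt) = P + P·r·t
Interest: I = P × r × t = $64,451.23 × 0.0993 × 12.6 = $80,640.09
A = P + I = $64,451.23 + $80,640.09 = $145,091.32

A = P + I = P(1 + rt) = $145,091.32


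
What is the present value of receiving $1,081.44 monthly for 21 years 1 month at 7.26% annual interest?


Present value of an ordinary annuity: PV = PMT × (1 − (1 + r)^(−n)) / r
Monthly rate r = 0.0726/12 = 0.00605, n = 253
PV = $1,081.44 × (1 − (1 + 0.0726/12)^(−253)) / (0.0726/12)
PV = $1,081.44 × 129.356165
PV = $139,890.93

PV = PMT × (1-(1+r)^(-n))/r = $139,890.93


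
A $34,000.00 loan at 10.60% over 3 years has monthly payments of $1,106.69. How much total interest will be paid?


Total paid over the life of the loan = PMT × n.
Total paid = $1,106.69 × 36 = $39,840.84
Total interest = total paid − principal = $39,840.84 − $34,000.00 = $5,840.84

Total interest = (PMT × n) - PV = $5,840.84
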